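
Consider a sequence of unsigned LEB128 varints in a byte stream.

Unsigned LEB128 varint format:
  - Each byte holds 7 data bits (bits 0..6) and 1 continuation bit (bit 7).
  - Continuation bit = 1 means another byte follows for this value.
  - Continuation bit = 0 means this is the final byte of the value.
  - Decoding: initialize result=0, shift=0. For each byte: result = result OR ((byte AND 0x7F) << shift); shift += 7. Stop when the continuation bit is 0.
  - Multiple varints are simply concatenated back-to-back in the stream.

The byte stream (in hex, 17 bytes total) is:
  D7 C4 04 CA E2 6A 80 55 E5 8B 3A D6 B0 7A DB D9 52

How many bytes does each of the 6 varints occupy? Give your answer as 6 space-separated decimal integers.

  byte[0]=0xD7 cont=1 payload=0x57=87: acc |= 87<<0 -> acc=87 shift=7
  byte[1]=0xC4 cont=1 payload=0x44=68: acc |= 68<<7 -> acc=8791 shift=14
  byte[2]=0x04 cont=0 payload=0x04=4: acc |= 4<<14 -> acc=74327 shift=21 [end]
Varint 1: bytes[0:3] = D7 C4 04 -> value 74327 (3 byte(s))
  byte[3]=0xCA cont=1 payload=0x4A=74: acc |= 74<<0 -> acc=74 shift=7
  byte[4]=0xE2 cont=1 payload=0x62=98: acc |= 98<<7 -> acc=12618 shift=14
  byte[5]=0x6A cont=0 payload=0x6A=106: acc |= 106<<14 -> acc=1749322 shift=21 [end]
Varint 2: bytes[3:6] = CA E2 6A -> value 1749322 (3 byte(s))
  byte[6]=0x80 cont=1 payload=0x00=0: acc |= 0<<0 -> acc=0 shift=7
  byte[7]=0x55 cont=0 payload=0x55=85: acc |= 85<<7 -> acc=10880 shift=14 [end]
Varint 3: bytes[6:8] = 80 55 -> value 10880 (2 byte(s))
  byte[8]=0xE5 cont=1 payload=0x65=101: acc |= 101<<0 -> acc=101 shift=7
  byte[9]=0x8B cont=1 payload=0x0B=11: acc |= 11<<7 -> acc=1509 shift=14
  byte[10]=0x3A cont=0 payload=0x3A=58: acc |= 58<<14 -> acc=951781 shift=21 [end]
Varint 4: bytes[8:11] = E5 8B 3A -> value 951781 (3 byte(s))
  byte[11]=0xD6 cont=1 payload=0x56=86: acc |= 86<<0 -> acc=86 shift=7
  byte[12]=0xB0 cont=1 payload=0x30=48: acc |= 48<<7 -> acc=6230 shift=14
  byte[13]=0x7A cont=0 payload=0x7A=122: acc |= 122<<14 -> acc=2005078 shift=21 [end]
Varint 5: bytes[11:14] = D6 B0 7A -> value 2005078 (3 byte(s))
  byte[14]=0xDB cont=1 payload=0x5B=91: acc |= 91<<0 -> acc=91 shift=7
  byte[15]=0xD9 cont=1 payload=0x59=89: acc |= 89<<7 -> acc=11483 shift=14
  byte[16]=0x52 cont=0 payload=0x52=82: acc |= 82<<14 -> acc=1354971 shift=21 [end]
Varint 6: bytes[14:17] = DB D9 52 -> value 1354971 (3 byte(s))

Answer: 3 3 2 3 3 3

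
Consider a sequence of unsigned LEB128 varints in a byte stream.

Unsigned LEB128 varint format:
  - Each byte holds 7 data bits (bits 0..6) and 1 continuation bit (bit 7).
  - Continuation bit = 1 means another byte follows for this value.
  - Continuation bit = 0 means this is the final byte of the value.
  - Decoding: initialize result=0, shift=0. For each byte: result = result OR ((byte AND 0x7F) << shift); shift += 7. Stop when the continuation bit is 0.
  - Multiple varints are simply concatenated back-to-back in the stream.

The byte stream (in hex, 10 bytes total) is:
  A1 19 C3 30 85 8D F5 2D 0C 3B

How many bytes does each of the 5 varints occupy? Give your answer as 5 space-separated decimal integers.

  byte[0]=0xA1 cont=1 payload=0x21=33: acc |= 33<<0 -> acc=33 shift=7
  byte[1]=0x19 cont=0 payload=0x19=25: acc |= 25<<7 -> acc=3233 shift=14 [end]
Varint 1: bytes[0:2] = A1 19 -> value 3233 (2 byte(s))
  byte[2]=0xC3 cont=1 payload=0x43=67: acc |= 67<<0 -> acc=67 shift=7
  byte[3]=0x30 cont=0 payload=0x30=48: acc |= 48<<7 -> acc=6211 shift=14 [end]
Varint 2: bytes[2:4] = C3 30 -> value 6211 (2 byte(s))
  byte[4]=0x85 cont=1 payload=0x05=5: acc |= 5<<0 -> acc=5 shift=7
  byte[5]=0x8D cont=1 payload=0x0D=13: acc |= 13<<7 -> acc=1669 shift=14
  byte[6]=0xF5 cont=1 payload=0x75=117: acc |= 117<<14 -> acc=1918597 shift=21
  byte[7]=0x2D cont=0 payload=0x2D=45: acc |= 45<<21 -> acc=96290437 shift=28 [end]
Varint 3: bytes[4:8] = 85 8D F5 2D -> value 96290437 (4 byte(s))
  byte[8]=0x0C cont=0 payload=0x0C=12: acc |= 12<<0 -> acc=12 shift=7 [end]
Varint 4: bytes[8:9] = 0C -> value 12 (1 byte(s))
  byte[9]=0x3B cont=0 payload=0x3B=59: acc |= 59<<0 -> acc=59 shift=7 [end]
Varint 5: bytes[9:10] = 3B -> value 59 (1 byte(s))

Answer: 2 2 4 1 1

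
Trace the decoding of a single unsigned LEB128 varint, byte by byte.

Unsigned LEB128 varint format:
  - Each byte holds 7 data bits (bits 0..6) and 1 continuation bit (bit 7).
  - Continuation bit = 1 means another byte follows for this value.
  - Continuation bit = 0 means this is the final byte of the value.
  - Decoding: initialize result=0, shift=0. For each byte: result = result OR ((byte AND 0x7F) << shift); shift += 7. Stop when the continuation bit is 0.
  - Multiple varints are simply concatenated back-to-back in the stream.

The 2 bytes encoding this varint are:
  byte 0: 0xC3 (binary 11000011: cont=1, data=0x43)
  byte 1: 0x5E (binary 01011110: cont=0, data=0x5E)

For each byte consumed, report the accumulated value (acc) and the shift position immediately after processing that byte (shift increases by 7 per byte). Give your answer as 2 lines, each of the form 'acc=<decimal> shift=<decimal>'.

Answer: acc=67 shift=7
acc=12099 shift=14

Derivation:
byte 0=0xC3: payload=0x43=67, contrib = 67<<0 = 67; acc -> 67, shift -> 7
byte 1=0x5E: payload=0x5E=94, contrib = 94<<7 = 12032; acc -> 12099, shift -> 14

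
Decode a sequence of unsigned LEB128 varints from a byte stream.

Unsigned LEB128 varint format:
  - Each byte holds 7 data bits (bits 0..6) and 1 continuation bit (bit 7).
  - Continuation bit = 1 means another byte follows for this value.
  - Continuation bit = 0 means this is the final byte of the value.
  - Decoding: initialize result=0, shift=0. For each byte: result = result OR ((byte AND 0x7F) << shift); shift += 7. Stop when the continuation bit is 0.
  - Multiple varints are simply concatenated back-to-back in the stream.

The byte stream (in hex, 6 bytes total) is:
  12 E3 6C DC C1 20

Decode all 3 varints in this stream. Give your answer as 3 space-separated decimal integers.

  byte[0]=0x12 cont=0 payload=0x12=18: acc |= 18<<0 -> acc=18 shift=7 [end]
Varint 1: bytes[0:1] = 12 -> value 18 (1 byte(s))
  byte[1]=0xE3 cont=1 payload=0x63=99: acc |= 99<<0 -> acc=99 shift=7
  byte[2]=0x6C cont=0 payload=0x6C=108: acc |= 108<<7 -> acc=13923 shift=14 [end]
Varint 2: bytes[1:3] = E3 6C -> value 13923 (2 byte(s))
  byte[3]=0xDC cont=1 payload=0x5C=92: acc |= 92<<0 -> acc=92 shift=7
  byte[4]=0xC1 cont=1 payload=0x41=65: acc |= 65<<7 -> acc=8412 shift=14
  byte[5]=0x20 cont=0 payload=0x20=32: acc |= 32<<14 -> acc=532700 shift=21 [end]
Varint 3: bytes[3:6] = DC C1 20 -> value 532700 (3 byte(s))

Answer: 18 13923 532700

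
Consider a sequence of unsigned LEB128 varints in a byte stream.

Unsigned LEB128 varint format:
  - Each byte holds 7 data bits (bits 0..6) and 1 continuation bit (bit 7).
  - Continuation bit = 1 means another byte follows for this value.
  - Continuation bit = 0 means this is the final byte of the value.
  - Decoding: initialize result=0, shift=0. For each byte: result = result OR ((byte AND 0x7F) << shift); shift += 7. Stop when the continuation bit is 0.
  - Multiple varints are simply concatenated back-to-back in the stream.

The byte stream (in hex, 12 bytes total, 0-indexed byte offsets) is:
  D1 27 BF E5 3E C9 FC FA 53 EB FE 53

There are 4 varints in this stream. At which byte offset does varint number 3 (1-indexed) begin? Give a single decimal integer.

  byte[0]=0xD1 cont=1 payload=0x51=81: acc |= 81<<0 -> acc=81 shift=7
  byte[1]=0x27 cont=0 payload=0x27=39: acc |= 39<<7 -> acc=5073 shift=14 [end]
Varint 1: bytes[0:2] = D1 27 -> value 5073 (2 byte(s))
  byte[2]=0xBF cont=1 payload=0x3F=63: acc |= 63<<0 -> acc=63 shift=7
  byte[3]=0xE5 cont=1 payload=0x65=101: acc |= 101<<7 -> acc=12991 shift=14
  byte[4]=0x3E cont=0 payload=0x3E=62: acc |= 62<<14 -> acc=1028799 shift=21 [end]
Varint 2: bytes[2:5] = BF E5 3E -> value 1028799 (3 byte(s))
  byte[5]=0xC9 cont=1 payload=0x49=73: acc |= 73<<0 -> acc=73 shift=7
  byte[6]=0xFC cont=1 payload=0x7C=124: acc |= 124<<7 -> acc=15945 shift=14
  byte[7]=0xFA cont=1 payload=0x7A=122: acc |= 122<<14 -> acc=2014793 shift=21
  byte[8]=0x53 cont=0 payload=0x53=83: acc |= 83<<21 -> acc=176078409 shift=28 [end]
Varint 3: bytes[5:9] = C9 FC FA 53 -> value 176078409 (4 byte(s))
  byte[9]=0xEB cont=1 payload=0x6B=107: acc |= 107<<0 -> acc=107 shift=7
  byte[10]=0xFE cont=1 payload=0x7E=126: acc |= 126<<7 -> acc=16235 shift=14
  byte[11]=0x53 cont=0 payload=0x53=83: acc |= 83<<14 -> acc=1376107 shift=21 [end]
Varint 4: bytes[9:12] = EB FE 53 -> value 1376107 (3 byte(s))

Answer: 5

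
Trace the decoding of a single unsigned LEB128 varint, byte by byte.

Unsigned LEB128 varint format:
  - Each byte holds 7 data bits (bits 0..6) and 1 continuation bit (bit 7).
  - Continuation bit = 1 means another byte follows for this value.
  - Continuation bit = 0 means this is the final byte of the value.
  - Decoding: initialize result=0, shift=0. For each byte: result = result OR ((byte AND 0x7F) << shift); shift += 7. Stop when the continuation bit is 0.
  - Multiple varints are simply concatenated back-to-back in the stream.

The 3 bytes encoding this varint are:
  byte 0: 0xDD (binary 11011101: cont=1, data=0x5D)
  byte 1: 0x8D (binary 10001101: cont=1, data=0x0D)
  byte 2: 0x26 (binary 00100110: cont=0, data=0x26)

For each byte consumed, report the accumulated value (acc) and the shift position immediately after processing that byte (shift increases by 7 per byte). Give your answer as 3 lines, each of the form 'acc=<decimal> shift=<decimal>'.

byte 0=0xDD: payload=0x5D=93, contrib = 93<<0 = 93; acc -> 93, shift -> 7
byte 1=0x8D: payload=0x0D=13, contrib = 13<<7 = 1664; acc -> 1757, shift -> 14
byte 2=0x26: payload=0x26=38, contrib = 38<<14 = 622592; acc -> 624349, shift -> 21

Answer: acc=93 shift=7
acc=1757 shift=14
acc=624349 shift=21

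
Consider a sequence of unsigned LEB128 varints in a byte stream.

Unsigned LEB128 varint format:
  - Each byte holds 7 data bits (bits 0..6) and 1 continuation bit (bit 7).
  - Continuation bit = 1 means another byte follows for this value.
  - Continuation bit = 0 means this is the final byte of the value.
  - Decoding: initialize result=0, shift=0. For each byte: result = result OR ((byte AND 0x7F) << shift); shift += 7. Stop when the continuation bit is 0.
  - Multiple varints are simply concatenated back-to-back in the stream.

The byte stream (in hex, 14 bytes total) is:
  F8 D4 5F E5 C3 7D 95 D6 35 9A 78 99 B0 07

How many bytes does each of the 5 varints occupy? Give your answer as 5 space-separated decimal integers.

  byte[0]=0xF8 cont=1 payload=0x78=120: acc |= 120<<0 -> acc=120 shift=7
  byte[1]=0xD4 cont=1 payload=0x54=84: acc |= 84<<7 -> acc=10872 shift=14
  byte[2]=0x5F cont=0 payload=0x5F=95: acc |= 95<<14 -> acc=1567352 shift=21 [end]
Varint 1: bytes[0:3] = F8 D4 5F -> value 1567352 (3 byte(s))
  byte[3]=0xE5 cont=1 payload=0x65=101: acc |= 101<<0 -> acc=101 shift=7
  byte[4]=0xC3 cont=1 payload=0x43=67: acc |= 67<<7 -> acc=8677 shift=14
  byte[5]=0x7D cont=0 payload=0x7D=125: acc |= 125<<14 -> acc=2056677 shift=21 [end]
Varint 2: bytes[3:6] = E5 C3 7D -> value 2056677 (3 byte(s))
  byte[6]=0x95 cont=1 payload=0x15=21: acc |= 21<<0 -> acc=21 shift=7
  byte[7]=0xD6 cont=1 payload=0x56=86: acc |= 86<<7 -> acc=11029 shift=14
  byte[8]=0x35 cont=0 payload=0x35=53: acc |= 53<<14 -> acc=879381 shift=21 [end]
Varint 3: bytes[6:9] = 95 D6 35 -> value 879381 (3 byte(s))
  byte[9]=0x9A cont=1 payload=0x1A=26: acc |= 26<<0 -> acc=26 shift=7
  byte[10]=0x78 cont=0 payload=0x78=120: acc |= 120<<7 -> acc=15386 shift=14 [end]
Varint 4: bytes[9:11] = 9A 78 -> value 15386 (2 byte(s))
  byte[11]=0x99 cont=1 payload=0x19=25: acc |= 25<<0 -> acc=25 shift=7
  byte[12]=0xB0 cont=1 payload=0x30=48: acc |= 48<<7 -> acc=6169 shift=14
  byte[13]=0x07 cont=0 payload=0x07=7: acc |= 7<<14 -> acc=120857 shift=21 [end]
Varint 5: bytes[11:14] = 99 B0 07 -> value 120857 (3 byte(s))

Answer: 3 3 3 2 3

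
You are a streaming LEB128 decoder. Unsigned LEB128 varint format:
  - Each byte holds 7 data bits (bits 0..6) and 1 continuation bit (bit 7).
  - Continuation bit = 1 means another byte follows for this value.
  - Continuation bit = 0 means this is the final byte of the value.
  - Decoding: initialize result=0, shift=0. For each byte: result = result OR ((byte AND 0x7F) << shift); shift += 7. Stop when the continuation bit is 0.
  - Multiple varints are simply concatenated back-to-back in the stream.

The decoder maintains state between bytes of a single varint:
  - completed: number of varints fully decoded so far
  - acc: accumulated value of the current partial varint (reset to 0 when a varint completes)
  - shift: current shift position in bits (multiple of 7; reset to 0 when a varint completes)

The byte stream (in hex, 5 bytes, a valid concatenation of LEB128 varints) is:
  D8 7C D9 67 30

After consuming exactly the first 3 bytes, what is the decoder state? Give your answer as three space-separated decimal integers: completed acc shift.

byte[0]=0xD8 cont=1 payload=0x58: acc |= 88<<0 -> completed=0 acc=88 shift=7
byte[1]=0x7C cont=0 payload=0x7C: varint #1 complete (value=15960); reset -> completed=1 acc=0 shift=0
byte[2]=0xD9 cont=1 payload=0x59: acc |= 89<<0 -> completed=1 acc=89 shift=7

Answer: 1 89 7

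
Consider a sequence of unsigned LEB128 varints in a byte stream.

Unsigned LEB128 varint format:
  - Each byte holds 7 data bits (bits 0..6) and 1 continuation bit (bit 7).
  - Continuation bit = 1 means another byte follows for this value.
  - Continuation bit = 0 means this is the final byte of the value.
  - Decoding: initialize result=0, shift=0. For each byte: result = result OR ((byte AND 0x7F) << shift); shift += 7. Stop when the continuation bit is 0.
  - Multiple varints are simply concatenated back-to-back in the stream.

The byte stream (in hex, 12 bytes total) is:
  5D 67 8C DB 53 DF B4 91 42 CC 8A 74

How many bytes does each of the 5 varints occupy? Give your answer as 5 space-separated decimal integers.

  byte[0]=0x5D cont=0 payload=0x5D=93: acc |= 93<<0 -> acc=93 shift=7 [end]
Varint 1: bytes[0:1] = 5D -> value 93 (1 byte(s))
  byte[1]=0x67 cont=0 payload=0x67=103: acc |= 103<<0 -> acc=103 shift=7 [end]
Varint 2: bytes[1:2] = 67 -> value 103 (1 byte(s))
  byte[2]=0x8C cont=1 payload=0x0C=12: acc |= 12<<0 -> acc=12 shift=7
  byte[3]=0xDB cont=1 payload=0x5B=91: acc |= 91<<7 -> acc=11660 shift=14
  byte[4]=0x53 cont=0 payload=0x53=83: acc |= 83<<14 -> acc=1371532 shift=21 [end]
Varint 3: bytes[2:5] = 8C DB 53 -> value 1371532 (3 byte(s))
  byte[5]=0xDF cont=1 payload=0x5F=95: acc |= 95<<0 -> acc=95 shift=7
  byte[6]=0xB4 cont=1 payload=0x34=52: acc |= 52<<7 -> acc=6751 shift=14
  byte[7]=0x91 cont=1 payload=0x11=17: acc |= 17<<14 -> acc=285279 shift=21
  byte[8]=0x42 cont=0 payload=0x42=66: acc |= 66<<21 -> acc=138697311 shift=28 [end]
Varint 4: bytes[5:9] = DF B4 91 42 -> value 138697311 (4 byte(s))
  byte[9]=0xCC cont=1 payload=0x4C=76: acc |= 76<<0 -> acc=76 shift=7
  byte[10]=0x8A cont=1 payload=0x0A=10: acc |= 10<<7 -> acc=1356 shift=14
  byte[11]=0x74 cont=0 payload=0x74=116: acc |= 116<<14 -> acc=1901900 shift=21 [end]
Varint 5: bytes[9:12] = CC 8A 74 -> value 1901900 (3 byte(s))

Answer: 1 1 3 4 3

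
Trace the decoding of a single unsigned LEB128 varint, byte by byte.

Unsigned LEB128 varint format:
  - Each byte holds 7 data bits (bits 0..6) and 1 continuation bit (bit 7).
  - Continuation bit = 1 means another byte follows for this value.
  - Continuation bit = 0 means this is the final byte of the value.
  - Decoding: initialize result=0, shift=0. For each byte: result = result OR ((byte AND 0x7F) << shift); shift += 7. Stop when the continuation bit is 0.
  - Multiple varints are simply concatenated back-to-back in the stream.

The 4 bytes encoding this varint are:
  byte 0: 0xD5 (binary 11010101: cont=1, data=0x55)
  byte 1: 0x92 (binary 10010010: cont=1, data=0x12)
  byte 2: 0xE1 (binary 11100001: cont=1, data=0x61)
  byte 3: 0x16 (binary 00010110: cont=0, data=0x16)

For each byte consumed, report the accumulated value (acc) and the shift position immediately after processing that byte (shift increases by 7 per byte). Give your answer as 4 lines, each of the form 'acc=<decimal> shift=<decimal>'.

byte 0=0xD5: payload=0x55=85, contrib = 85<<0 = 85; acc -> 85, shift -> 7
byte 1=0x92: payload=0x12=18, contrib = 18<<7 = 2304; acc -> 2389, shift -> 14
byte 2=0xE1: payload=0x61=97, contrib = 97<<14 = 1589248; acc -> 1591637, shift -> 21
byte 3=0x16: payload=0x16=22, contrib = 22<<21 = 46137344; acc -> 47728981, shift -> 28

Answer: acc=85 shift=7
acc=2389 shift=14
acc=1591637 shift=21
acc=47728981 shift=28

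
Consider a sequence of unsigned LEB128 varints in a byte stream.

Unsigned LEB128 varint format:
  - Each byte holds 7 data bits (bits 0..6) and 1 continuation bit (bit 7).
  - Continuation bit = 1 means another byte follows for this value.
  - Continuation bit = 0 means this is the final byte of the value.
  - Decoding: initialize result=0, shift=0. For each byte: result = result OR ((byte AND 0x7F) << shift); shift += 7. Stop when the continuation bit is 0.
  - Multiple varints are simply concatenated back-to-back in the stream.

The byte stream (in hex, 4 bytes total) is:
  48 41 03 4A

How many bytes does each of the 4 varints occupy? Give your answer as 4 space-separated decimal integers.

  byte[0]=0x48 cont=0 payload=0x48=72: acc |= 72<<0 -> acc=72 shift=7 [end]
Varint 1: bytes[0:1] = 48 -> value 72 (1 byte(s))
  byte[1]=0x41 cont=0 payload=0x41=65: acc |= 65<<0 -> acc=65 shift=7 [end]
Varint 2: bytes[1:2] = 41 -> value 65 (1 byte(s))
  byte[2]=0x03 cont=0 payload=0x03=3: acc |= 3<<0 -> acc=3 shift=7 [end]
Varint 3: bytes[2:3] = 03 -> value 3 (1 byte(s))
  byte[3]=0x4A cont=0 payload=0x4A=74: acc |= 74<<0 -> acc=74 shift=7 [end]
Varint 4: bytes[3:4] = 4A -> value 74 (1 byte(s))

Answer: 1 1 1 1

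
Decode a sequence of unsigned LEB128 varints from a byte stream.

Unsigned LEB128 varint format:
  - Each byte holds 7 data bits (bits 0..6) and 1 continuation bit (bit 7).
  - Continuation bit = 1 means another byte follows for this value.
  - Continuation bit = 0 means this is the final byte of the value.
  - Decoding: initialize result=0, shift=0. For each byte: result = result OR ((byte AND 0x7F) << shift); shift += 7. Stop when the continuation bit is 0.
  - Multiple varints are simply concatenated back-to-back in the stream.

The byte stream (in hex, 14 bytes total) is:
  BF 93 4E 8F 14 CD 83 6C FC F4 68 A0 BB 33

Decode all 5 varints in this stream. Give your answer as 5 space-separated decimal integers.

Answer: 1280447 2575 1769933 1718908 843168

Derivation:
  byte[0]=0xBF cont=1 payload=0x3F=63: acc |= 63<<0 -> acc=63 shift=7
  byte[1]=0x93 cont=1 payload=0x13=19: acc |= 19<<7 -> acc=2495 shift=14
  byte[2]=0x4E cont=0 payload=0x4E=78: acc |= 78<<14 -> acc=1280447 shift=21 [end]
Varint 1: bytes[0:3] = BF 93 4E -> value 1280447 (3 byte(s))
  byte[3]=0x8F cont=1 payload=0x0F=15: acc |= 15<<0 -> acc=15 shift=7
  byte[4]=0x14 cont=0 payload=0x14=20: acc |= 20<<7 -> acc=2575 shift=14 [end]
Varint 2: bytes[3:5] = 8F 14 -> value 2575 (2 byte(s))
  byte[5]=0xCD cont=1 payload=0x4D=77: acc |= 77<<0 -> acc=77 shift=7
  byte[6]=0x83 cont=1 payload=0x03=3: acc |= 3<<7 -> acc=461 shift=14
  byte[7]=0x6C cont=0 payload=0x6C=108: acc |= 108<<14 -> acc=1769933 shift=21 [end]
Varint 3: bytes[5:8] = CD 83 6C -> value 1769933 (3 byte(s))
  byte[8]=0xFC cont=1 payload=0x7C=124: acc |= 124<<0 -> acc=124 shift=7
  byte[9]=0xF4 cont=1 payload=0x74=116: acc |= 116<<7 -> acc=14972 shift=14
  byte[10]=0x68 cont=0 payload=0x68=104: acc |= 104<<14 -> acc=1718908 shift=21 [end]
Varint 4: bytes[8:11] = FC F4 68 -> value 1718908 (3 byte(s))
  byte[11]=0xA0 cont=1 payload=0x20=32: acc |= 32<<0 -> acc=32 shift=7
  byte[12]=0xBB cont=1 payload=0x3B=59: acc |= 59<<7 -> acc=7584 shift=14
  byte[13]=0x33 cont=0 payload=0x33=51: acc |= 51<<14 -> acc=843168 shift=21 [end]
Varint 5: bytes[11:14] = A0 BB 33 -> value 843168 (3 byte(s))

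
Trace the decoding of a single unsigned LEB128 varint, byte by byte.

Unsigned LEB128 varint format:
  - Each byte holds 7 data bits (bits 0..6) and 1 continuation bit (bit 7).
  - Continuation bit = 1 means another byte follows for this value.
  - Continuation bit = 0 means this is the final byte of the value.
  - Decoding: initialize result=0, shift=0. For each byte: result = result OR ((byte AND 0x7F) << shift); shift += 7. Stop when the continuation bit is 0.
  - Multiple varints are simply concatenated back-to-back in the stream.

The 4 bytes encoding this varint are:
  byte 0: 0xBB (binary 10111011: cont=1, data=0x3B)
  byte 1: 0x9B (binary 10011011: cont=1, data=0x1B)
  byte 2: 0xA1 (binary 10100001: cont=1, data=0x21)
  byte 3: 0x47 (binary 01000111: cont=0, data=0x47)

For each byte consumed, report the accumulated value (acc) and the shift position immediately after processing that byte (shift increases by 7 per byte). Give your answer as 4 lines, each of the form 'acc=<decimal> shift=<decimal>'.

Answer: acc=59 shift=7
acc=3515 shift=14
acc=544187 shift=21
acc=149441979 shift=28

Derivation:
byte 0=0xBB: payload=0x3B=59, contrib = 59<<0 = 59; acc -> 59, shift -> 7
byte 1=0x9B: payload=0x1B=27, contrib = 27<<7 = 3456; acc -> 3515, shift -> 14
byte 2=0xA1: payload=0x21=33, contrib = 33<<14 = 540672; acc -> 544187, shift -> 21
byte 3=0x47: payload=0x47=71, contrib = 71<<21 = 148897792; acc -> 149441979, shift -> 28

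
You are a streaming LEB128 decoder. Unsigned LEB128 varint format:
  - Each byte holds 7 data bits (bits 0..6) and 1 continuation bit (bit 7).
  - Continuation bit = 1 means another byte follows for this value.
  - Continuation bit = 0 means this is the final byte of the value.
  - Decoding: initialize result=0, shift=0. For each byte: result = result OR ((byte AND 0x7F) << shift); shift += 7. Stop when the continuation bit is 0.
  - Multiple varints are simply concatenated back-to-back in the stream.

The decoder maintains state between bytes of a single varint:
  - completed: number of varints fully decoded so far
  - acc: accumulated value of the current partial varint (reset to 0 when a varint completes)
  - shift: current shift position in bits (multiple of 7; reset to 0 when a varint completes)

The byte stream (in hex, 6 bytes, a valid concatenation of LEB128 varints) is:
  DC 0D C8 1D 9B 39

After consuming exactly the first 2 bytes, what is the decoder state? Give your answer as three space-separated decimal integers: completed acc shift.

byte[0]=0xDC cont=1 payload=0x5C: acc |= 92<<0 -> completed=0 acc=92 shift=7
byte[1]=0x0D cont=0 payload=0x0D: varint #1 complete (value=1756); reset -> completed=1 acc=0 shift=0

Answer: 1 0 0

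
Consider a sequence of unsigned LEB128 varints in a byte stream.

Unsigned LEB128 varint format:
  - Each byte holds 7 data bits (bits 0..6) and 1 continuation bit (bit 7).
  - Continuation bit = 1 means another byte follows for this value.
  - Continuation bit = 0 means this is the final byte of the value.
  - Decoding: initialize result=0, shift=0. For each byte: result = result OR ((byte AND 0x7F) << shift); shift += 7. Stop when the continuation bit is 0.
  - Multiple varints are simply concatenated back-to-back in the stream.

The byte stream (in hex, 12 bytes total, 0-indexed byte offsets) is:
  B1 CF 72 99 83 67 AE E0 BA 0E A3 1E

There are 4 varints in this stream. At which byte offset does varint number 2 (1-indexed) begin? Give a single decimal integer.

  byte[0]=0xB1 cont=1 payload=0x31=49: acc |= 49<<0 -> acc=49 shift=7
  byte[1]=0xCF cont=1 payload=0x4F=79: acc |= 79<<7 -> acc=10161 shift=14
  byte[2]=0x72 cont=0 payload=0x72=114: acc |= 114<<14 -> acc=1877937 shift=21 [end]
Varint 1: bytes[0:3] = B1 CF 72 -> value 1877937 (3 byte(s))
  byte[3]=0x99 cont=1 payload=0x19=25: acc |= 25<<0 -> acc=25 shift=7
  byte[4]=0x83 cont=1 payload=0x03=3: acc |= 3<<7 -> acc=409 shift=14
  byte[5]=0x67 cont=0 payload=0x67=103: acc |= 103<<14 -> acc=1687961 shift=21 [end]
Varint 2: bytes[3:6] = 99 83 67 -> value 1687961 (3 byte(s))
  byte[6]=0xAE cont=1 payload=0x2E=46: acc |= 46<<0 -> acc=46 shift=7
  byte[7]=0xE0 cont=1 payload=0x60=96: acc |= 96<<7 -> acc=12334 shift=14
  byte[8]=0xBA cont=1 payload=0x3A=58: acc |= 58<<14 -> acc=962606 shift=21
  byte[9]=0x0E cont=0 payload=0x0E=14: acc |= 14<<21 -> acc=30322734 shift=28 [end]
Varint 3: bytes[6:10] = AE E0 BA 0E -> value 30322734 (4 byte(s))
  byte[10]=0xA3 cont=1 payload=0x23=35: acc |= 35<<0 -> acc=35 shift=7
  byte[11]=0x1E cont=0 payload=0x1E=30: acc |= 30<<7 -> acc=3875 shift=14 [end]
Varint 4: bytes[10:12] = A3 1E -> value 3875 (2 byte(s))

Answer: 3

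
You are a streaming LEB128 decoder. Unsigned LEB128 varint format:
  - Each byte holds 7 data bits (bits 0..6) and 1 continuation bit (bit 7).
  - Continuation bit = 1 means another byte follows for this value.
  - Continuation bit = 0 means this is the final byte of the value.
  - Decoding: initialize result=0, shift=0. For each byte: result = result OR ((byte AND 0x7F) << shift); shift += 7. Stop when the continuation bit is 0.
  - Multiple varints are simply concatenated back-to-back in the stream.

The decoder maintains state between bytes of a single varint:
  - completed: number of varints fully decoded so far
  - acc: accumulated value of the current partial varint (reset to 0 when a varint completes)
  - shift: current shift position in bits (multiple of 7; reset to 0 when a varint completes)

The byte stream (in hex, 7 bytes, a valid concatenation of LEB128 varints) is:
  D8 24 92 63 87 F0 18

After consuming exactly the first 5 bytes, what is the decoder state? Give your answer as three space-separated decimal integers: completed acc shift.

Answer: 2 7 7

Derivation:
byte[0]=0xD8 cont=1 payload=0x58: acc |= 88<<0 -> completed=0 acc=88 shift=7
byte[1]=0x24 cont=0 payload=0x24: varint #1 complete (value=4696); reset -> completed=1 acc=0 shift=0
byte[2]=0x92 cont=1 payload=0x12: acc |= 18<<0 -> completed=1 acc=18 shift=7
byte[3]=0x63 cont=0 payload=0x63: varint #2 complete (value=12690); reset -> completed=2 acc=0 shift=0
byte[4]=0x87 cont=1 payload=0x07: acc |= 7<<0 -> completed=2 acc=7 shift=7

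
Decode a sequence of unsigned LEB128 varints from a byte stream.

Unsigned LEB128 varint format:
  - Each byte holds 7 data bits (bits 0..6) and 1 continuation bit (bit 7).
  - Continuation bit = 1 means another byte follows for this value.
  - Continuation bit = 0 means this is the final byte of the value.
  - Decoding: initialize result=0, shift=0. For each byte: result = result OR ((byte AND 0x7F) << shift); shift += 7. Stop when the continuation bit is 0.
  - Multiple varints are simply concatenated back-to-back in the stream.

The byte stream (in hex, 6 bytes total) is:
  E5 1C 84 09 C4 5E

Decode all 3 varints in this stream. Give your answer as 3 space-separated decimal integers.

Answer: 3685 1156 12100

Derivation:
  byte[0]=0xE5 cont=1 payload=0x65=101: acc |= 101<<0 -> acc=101 shift=7
  byte[1]=0x1C cont=0 payload=0x1C=28: acc |= 28<<7 -> acc=3685 shift=14 [end]
Varint 1: bytes[0:2] = E5 1C -> value 3685 (2 byte(s))
  byte[2]=0x84 cont=1 payload=0x04=4: acc |= 4<<0 -> acc=4 shift=7
  byte[3]=0x09 cont=0 payload=0x09=9: acc |= 9<<7 -> acc=1156 shift=14 [end]
Varint 2: bytes[2:4] = 84 09 -> value 1156 (2 byte(s))
  byte[4]=0xC4 cont=1 payload=0x44=68: acc |= 68<<0 -> acc=68 shift=7
  byte[5]=0x5E cont=0 payload=0x5E=94: acc |= 94<<7 -> acc=12100 shift=14 [end]
Varint 3: bytes[4:6] = C4 5E -> value 12100 (2 byte(s))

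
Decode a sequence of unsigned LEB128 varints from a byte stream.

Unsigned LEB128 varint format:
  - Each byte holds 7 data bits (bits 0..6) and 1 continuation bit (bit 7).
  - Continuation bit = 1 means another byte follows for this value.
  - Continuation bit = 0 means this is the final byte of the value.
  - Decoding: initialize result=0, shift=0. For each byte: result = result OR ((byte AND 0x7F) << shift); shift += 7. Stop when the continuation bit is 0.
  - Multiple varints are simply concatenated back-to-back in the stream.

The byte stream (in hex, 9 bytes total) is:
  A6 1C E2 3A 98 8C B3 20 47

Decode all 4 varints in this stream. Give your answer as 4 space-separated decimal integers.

  byte[0]=0xA6 cont=1 payload=0x26=38: acc |= 38<<0 -> acc=38 shift=7
  byte[1]=0x1C cont=0 payload=0x1C=28: acc |= 28<<7 -> acc=3622 shift=14 [end]
Varint 1: bytes[0:2] = A6 1C -> value 3622 (2 byte(s))
  byte[2]=0xE2 cont=1 payload=0x62=98: acc |= 98<<0 -> acc=98 shift=7
  byte[3]=0x3A cont=0 payload=0x3A=58: acc |= 58<<7 -> acc=7522 shift=14 [end]
Varint 2: bytes[2:4] = E2 3A -> value 7522 (2 byte(s))
  byte[4]=0x98 cont=1 payload=0x18=24: acc |= 24<<0 -> acc=24 shift=7
  byte[5]=0x8C cont=1 payload=0x0C=12: acc |= 12<<7 -> acc=1560 shift=14
  byte[6]=0xB3 cont=1 payload=0x33=51: acc |= 51<<14 -> acc=837144 shift=21
  byte[7]=0x20 cont=0 payload=0x20=32: acc |= 32<<21 -> acc=67946008 shift=28 [end]
Varint 3: bytes[4:8] = 98 8C B3 20 -> value 67946008 (4 byte(s))
  byte[8]=0x47 cont=0 payload=0x47=71: acc |= 71<<0 -> acc=71 shift=7 [end]
Varint 4: bytes[8:9] = 47 -> value 71 (1 byte(s))

Answer: 3622 7522 67946008 71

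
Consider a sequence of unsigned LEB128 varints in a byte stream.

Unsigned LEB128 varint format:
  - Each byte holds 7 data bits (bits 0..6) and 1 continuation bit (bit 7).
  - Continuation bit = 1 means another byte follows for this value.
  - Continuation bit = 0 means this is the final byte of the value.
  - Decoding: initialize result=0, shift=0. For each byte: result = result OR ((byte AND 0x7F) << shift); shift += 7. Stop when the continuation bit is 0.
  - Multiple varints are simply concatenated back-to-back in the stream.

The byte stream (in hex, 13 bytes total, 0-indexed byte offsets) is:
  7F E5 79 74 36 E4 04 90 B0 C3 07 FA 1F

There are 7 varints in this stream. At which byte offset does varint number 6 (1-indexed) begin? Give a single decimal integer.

Answer: 7

Derivation:
  byte[0]=0x7F cont=0 payload=0x7F=127: acc |= 127<<0 -> acc=127 shift=7 [end]
Varint 1: bytes[0:1] = 7F -> value 127 (1 byte(s))
  byte[1]=0xE5 cont=1 payload=0x65=101: acc |= 101<<0 -> acc=101 shift=7
  byte[2]=0x79 cont=0 payload=0x79=121: acc |= 121<<7 -> acc=15589 shift=14 [end]
Varint 2: bytes[1:3] = E5 79 -> value 15589 (2 byte(s))
  byte[3]=0x74 cont=0 payload=0x74=116: acc |= 116<<0 -> acc=116 shift=7 [end]
Varint 3: bytes[3:4] = 74 -> value 116 (1 byte(s))
  byte[4]=0x36 cont=0 payload=0x36=54: acc |= 54<<0 -> acc=54 shift=7 [end]
Varint 4: bytes[4:5] = 36 -> value 54 (1 byte(s))
  byte[5]=0xE4 cont=1 payload=0x64=100: acc |= 100<<0 -> acc=100 shift=7
  byte[6]=0x04 cont=0 payload=0x04=4: acc |= 4<<7 -> acc=612 shift=14 [end]
Varint 5: bytes[5:7] = E4 04 -> value 612 (2 byte(s))
  byte[7]=0x90 cont=1 payload=0x10=16: acc |= 16<<0 -> acc=16 shift=7
  byte[8]=0xB0 cont=1 payload=0x30=48: acc |= 48<<7 -> acc=6160 shift=14
  byte[9]=0xC3 cont=1 payload=0x43=67: acc |= 67<<14 -> acc=1103888 shift=21
  byte[10]=0x07 cont=0 payload=0x07=7: acc |= 7<<21 -> acc=15783952 shift=28 [end]
Varint 6: bytes[7:11] = 90 B0 C3 07 -> value 15783952 (4 byte(s))
  byte[11]=0xFA cont=1 payload=0x7A=122: acc |= 122<<0 -> acc=122 shift=7
  byte[12]=0x1F cont=0 payload=0x1F=31: acc |= 31<<7 -> acc=4090 shift=14 [end]
Varint 7: bytes[11:13] = FA 1F -> value 4090 (2 byte(s))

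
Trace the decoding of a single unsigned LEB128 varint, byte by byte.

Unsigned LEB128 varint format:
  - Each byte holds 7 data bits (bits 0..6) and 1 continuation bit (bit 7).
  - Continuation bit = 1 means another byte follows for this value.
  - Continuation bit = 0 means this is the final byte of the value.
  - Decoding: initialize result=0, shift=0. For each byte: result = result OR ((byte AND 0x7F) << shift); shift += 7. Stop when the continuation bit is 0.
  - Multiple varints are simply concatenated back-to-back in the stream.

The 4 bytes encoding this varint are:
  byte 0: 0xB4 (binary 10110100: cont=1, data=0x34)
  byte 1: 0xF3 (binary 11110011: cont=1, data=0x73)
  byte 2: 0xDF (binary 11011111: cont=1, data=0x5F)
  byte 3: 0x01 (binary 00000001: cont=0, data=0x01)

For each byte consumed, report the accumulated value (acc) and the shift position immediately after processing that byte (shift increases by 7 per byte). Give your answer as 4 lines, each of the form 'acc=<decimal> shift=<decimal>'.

byte 0=0xB4: payload=0x34=52, contrib = 52<<0 = 52; acc -> 52, shift -> 7
byte 1=0xF3: payload=0x73=115, contrib = 115<<7 = 14720; acc -> 14772, shift -> 14
byte 2=0xDF: payload=0x5F=95, contrib = 95<<14 = 1556480; acc -> 1571252, shift -> 21
byte 3=0x01: payload=0x01=1, contrib = 1<<21 = 2097152; acc -> 3668404, shift -> 28

Answer: acc=52 shift=7
acc=14772 shift=14
acc=1571252 shift=21
acc=3668404 shift=28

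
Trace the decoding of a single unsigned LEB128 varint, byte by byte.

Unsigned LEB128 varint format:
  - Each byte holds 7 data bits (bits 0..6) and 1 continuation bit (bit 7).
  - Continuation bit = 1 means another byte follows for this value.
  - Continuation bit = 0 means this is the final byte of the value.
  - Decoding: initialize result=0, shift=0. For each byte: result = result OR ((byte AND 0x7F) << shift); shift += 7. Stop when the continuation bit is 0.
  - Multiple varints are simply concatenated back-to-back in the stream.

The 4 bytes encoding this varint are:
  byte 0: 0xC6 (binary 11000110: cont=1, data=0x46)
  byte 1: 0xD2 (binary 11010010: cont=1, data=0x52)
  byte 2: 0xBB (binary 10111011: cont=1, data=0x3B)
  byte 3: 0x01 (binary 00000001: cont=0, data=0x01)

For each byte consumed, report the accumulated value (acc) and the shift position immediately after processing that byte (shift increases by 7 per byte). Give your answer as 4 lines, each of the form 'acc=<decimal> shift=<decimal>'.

byte 0=0xC6: payload=0x46=70, contrib = 70<<0 = 70; acc -> 70, shift -> 7
byte 1=0xD2: payload=0x52=82, contrib = 82<<7 = 10496; acc -> 10566, shift -> 14
byte 2=0xBB: payload=0x3B=59, contrib = 59<<14 = 966656; acc -> 977222, shift -> 21
byte 3=0x01: payload=0x01=1, contrib = 1<<21 = 2097152; acc -> 3074374, shift -> 28

Answer: acc=70 shift=7
acc=10566 shift=14
acc=977222 shift=21
acc=3074374 shift=28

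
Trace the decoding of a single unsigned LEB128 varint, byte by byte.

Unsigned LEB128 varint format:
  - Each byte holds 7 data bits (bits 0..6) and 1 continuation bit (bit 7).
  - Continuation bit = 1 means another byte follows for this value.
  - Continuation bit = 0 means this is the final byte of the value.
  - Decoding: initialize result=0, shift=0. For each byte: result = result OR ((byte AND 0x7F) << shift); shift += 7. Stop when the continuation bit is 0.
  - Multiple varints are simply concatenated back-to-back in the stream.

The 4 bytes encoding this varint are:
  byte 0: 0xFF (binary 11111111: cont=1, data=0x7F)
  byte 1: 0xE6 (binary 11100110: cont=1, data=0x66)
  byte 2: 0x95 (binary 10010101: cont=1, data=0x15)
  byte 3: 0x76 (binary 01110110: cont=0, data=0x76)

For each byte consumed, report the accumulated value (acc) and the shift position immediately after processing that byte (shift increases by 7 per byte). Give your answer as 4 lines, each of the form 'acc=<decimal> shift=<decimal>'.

Answer: acc=127 shift=7
acc=13183 shift=14
acc=357247 shift=21
acc=247821183 shift=28

Derivation:
byte 0=0xFF: payload=0x7F=127, contrib = 127<<0 = 127; acc -> 127, shift -> 7
byte 1=0xE6: payload=0x66=102, contrib = 102<<7 = 13056; acc -> 13183, shift -> 14
byte 2=0x95: payload=0x15=21, contrib = 21<<14 = 344064; acc -> 357247, shift -> 21
byte 3=0x76: payload=0x76=118, contrib = 118<<21 = 247463936; acc -> 247821183, shift -> 28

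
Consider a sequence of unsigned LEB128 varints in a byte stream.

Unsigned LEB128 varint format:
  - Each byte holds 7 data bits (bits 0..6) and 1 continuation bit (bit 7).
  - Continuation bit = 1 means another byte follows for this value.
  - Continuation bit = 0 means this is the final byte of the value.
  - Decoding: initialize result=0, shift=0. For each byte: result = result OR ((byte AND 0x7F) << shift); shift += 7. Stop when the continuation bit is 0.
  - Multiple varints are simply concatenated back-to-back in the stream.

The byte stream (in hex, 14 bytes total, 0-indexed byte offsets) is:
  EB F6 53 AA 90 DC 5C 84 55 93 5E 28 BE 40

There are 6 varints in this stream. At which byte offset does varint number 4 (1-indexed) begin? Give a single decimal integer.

Answer: 9

Derivation:
  byte[0]=0xEB cont=1 payload=0x6B=107: acc |= 107<<0 -> acc=107 shift=7
  byte[1]=0xF6 cont=1 payload=0x76=118: acc |= 118<<7 -> acc=15211 shift=14
  byte[2]=0x53 cont=0 payload=0x53=83: acc |= 83<<14 -> acc=1375083 shift=21 [end]
Varint 1: bytes[0:3] = EB F6 53 -> value 1375083 (3 byte(s))
  byte[3]=0xAA cont=1 payload=0x2A=42: acc |= 42<<0 -> acc=42 shift=7
  byte[4]=0x90 cont=1 payload=0x10=16: acc |= 16<<7 -> acc=2090 shift=14
  byte[5]=0xDC cont=1 payload=0x5C=92: acc |= 92<<14 -> acc=1509418 shift=21
  byte[6]=0x5C cont=0 payload=0x5C=92: acc |= 92<<21 -> acc=194447402 shift=28 [end]
Varint 2: bytes[3:7] = AA 90 DC 5C -> value 194447402 (4 byte(s))
  byte[7]=0x84 cont=1 payload=0x04=4: acc |= 4<<0 -> acc=4 shift=7
  byte[8]=0x55 cont=0 payload=0x55=85: acc |= 85<<7 -> acc=10884 shift=14 [end]
Varint 3: bytes[7:9] = 84 55 -> value 10884 (2 byte(s))
  byte[9]=0x93 cont=1 payload=0x13=19: acc |= 19<<0 -> acc=19 shift=7
  byte[10]=0x5E cont=0 payload=0x5E=94: acc |= 94<<7 -> acc=12051 shift=14 [end]
Varint 4: bytes[9:11] = 93 5E -> value 12051 (2 byte(s))
  byte[11]=0x28 cont=0 payload=0x28=40: acc |= 40<<0 -> acc=40 shift=7 [end]
Varint 5: bytes[11:12] = 28 -> value 40 (1 byte(s))
  byte[12]=0xBE cont=1 payload=0x3E=62: acc |= 62<<0 -> acc=62 shift=7
  byte[13]=0x40 cont=0 payload=0x40=64: acc |= 64<<7 -> acc=8254 shift=14 [end]
Varint 6: bytes[12:14] = BE 40 -> value 8254 (2 byte(s))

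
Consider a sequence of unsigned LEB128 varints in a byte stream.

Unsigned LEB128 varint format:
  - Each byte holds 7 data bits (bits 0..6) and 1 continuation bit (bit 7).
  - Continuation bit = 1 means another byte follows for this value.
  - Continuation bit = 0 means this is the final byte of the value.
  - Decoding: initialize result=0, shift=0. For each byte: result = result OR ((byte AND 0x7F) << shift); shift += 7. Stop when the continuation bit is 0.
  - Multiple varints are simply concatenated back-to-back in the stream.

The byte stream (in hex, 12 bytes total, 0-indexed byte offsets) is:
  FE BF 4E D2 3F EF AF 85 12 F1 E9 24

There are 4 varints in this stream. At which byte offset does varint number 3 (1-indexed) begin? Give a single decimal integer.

Answer: 5

Derivation:
  byte[0]=0xFE cont=1 payload=0x7E=126: acc |= 126<<0 -> acc=126 shift=7
  byte[1]=0xBF cont=1 payload=0x3F=63: acc |= 63<<7 -> acc=8190 shift=14
  byte[2]=0x4E cont=0 payload=0x4E=78: acc |= 78<<14 -> acc=1286142 shift=21 [end]
Varint 1: bytes[0:3] = FE BF 4E -> value 1286142 (3 byte(s))
  byte[3]=0xD2 cont=1 payload=0x52=82: acc |= 82<<0 -> acc=82 shift=7
  byte[4]=0x3F cont=0 payload=0x3F=63: acc |= 63<<7 -> acc=8146 shift=14 [end]
Varint 2: bytes[3:5] = D2 3F -> value 8146 (2 byte(s))
  byte[5]=0xEF cont=1 payload=0x6F=111: acc |= 111<<0 -> acc=111 shift=7
  byte[6]=0xAF cont=1 payload=0x2F=47: acc |= 47<<7 -> acc=6127 shift=14
  byte[7]=0x85 cont=1 payload=0x05=5: acc |= 5<<14 -> acc=88047 shift=21
  byte[8]=0x12 cont=0 payload=0x12=18: acc |= 18<<21 -> acc=37836783 shift=28 [end]
Varint 3: bytes[5:9] = EF AF 85 12 -> value 37836783 (4 byte(s))
  byte[9]=0xF1 cont=1 payload=0x71=113: acc |= 113<<0 -> acc=113 shift=7
  byte[10]=0xE9 cont=1 payload=0x69=105: acc |= 105<<7 -> acc=13553 shift=14
  byte[11]=0x24 cont=0 payload=0x24=36: acc |= 36<<14 -> acc=603377 shift=21 [end]
Varint 4: bytes[9:12] = F1 E9 24 -> value 603377 (3 byte(s))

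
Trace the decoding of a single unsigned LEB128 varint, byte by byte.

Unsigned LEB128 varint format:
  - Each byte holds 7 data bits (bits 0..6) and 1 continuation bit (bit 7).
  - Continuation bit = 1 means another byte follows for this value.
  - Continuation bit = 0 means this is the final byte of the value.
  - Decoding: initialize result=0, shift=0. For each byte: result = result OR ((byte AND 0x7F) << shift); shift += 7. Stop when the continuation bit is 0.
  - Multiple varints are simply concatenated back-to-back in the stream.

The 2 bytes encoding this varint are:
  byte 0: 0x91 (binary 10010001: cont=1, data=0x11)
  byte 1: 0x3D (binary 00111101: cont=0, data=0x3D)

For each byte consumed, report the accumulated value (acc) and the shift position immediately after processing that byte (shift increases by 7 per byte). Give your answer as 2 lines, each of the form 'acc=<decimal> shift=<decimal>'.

byte 0=0x91: payload=0x11=17, contrib = 17<<0 = 17; acc -> 17, shift -> 7
byte 1=0x3D: payload=0x3D=61, contrib = 61<<7 = 7808; acc -> 7825, shift -> 14

Answer: acc=17 shift=7
acc=7825 shift=14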